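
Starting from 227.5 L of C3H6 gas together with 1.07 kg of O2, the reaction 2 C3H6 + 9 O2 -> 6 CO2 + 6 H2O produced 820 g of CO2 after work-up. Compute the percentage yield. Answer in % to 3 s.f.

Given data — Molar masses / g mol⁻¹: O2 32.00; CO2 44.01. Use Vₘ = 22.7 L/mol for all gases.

83.6 %

n(C3H6) = 227.5 / 22.7 = 10.02 mol
n(O2) = 1.070×1000 / 32.00 = 33.44 mol
n/ν for C3H6 = 10.02/2 = 5.010
n/ν for O2 = 33.44/9 = 3.716
Smallest n/ν is O2 → limiting reagent.
theoretical n(CO2) = (6/9) × 33.44 = 22.29 mol → 981.0 g
% yield = 820 / 981.0 × 100 = 83.59 %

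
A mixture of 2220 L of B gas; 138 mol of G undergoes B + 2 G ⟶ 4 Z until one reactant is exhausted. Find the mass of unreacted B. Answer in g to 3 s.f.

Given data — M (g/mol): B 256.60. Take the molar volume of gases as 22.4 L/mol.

7730 g

n(B) = 2220 / 22.4 = 99.11 mol
n(G) = 138.0 mol
n/ν for B = 99.11/1 = 99.11
n/ν for G = 138.0/2 = 69.00
Smallest n/ν is G → limiting reagent.
B consumed = (1/2) × 138.0 = 69.00 mol
B remaining = 99.11 − 69.00 = 30.11 mol
mass = 30.11 × 256.60 = 7726 g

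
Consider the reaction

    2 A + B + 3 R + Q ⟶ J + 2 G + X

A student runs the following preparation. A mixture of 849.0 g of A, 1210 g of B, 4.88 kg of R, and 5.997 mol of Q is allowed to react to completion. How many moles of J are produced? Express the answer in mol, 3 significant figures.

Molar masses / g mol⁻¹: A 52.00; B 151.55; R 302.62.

5.38 mol

n(A) = 849.0 / 52.00 = 16.33 mol
n(B) = 1210 / 151.55 = 7.984 mol
n(R) = 4.880×1000 / 302.62 = 16.13 mol
n(Q) = 5.997 mol
n/ν → A: 8.165, B: 7.984, R: 5.377, Q: 5.997; R is limiting.
n(J) = (1/3) × 16.13 = 5.377 mol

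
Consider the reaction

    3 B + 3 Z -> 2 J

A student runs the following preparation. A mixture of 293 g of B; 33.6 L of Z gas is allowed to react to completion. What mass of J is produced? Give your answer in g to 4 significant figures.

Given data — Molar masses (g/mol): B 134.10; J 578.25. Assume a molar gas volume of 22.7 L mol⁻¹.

570.6 g

n(B) = 293.0 / 134.10 = 2.185 mol
n(Z) = 33.60 / 22.7 = 1.480 mol
n/ν for B = 2.185/3 = 0.7283
n/ν for Z = 1.480/3 = 0.4933
Smallest n/ν is Z → limiting reagent.
n(J) = (2/3) × 1.480 = 0.9867 mol
mass = 0.9867 × 578.25 = 570.6 g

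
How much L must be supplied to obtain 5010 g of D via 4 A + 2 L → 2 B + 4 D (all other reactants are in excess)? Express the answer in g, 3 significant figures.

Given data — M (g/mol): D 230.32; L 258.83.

n(D) = 5010 / 230.32 = 21.75 mol
n(L) = (2/4) × 21.75 = 10.88 mol
mass = 10.88 × 258.83 = 2816 g

2820 g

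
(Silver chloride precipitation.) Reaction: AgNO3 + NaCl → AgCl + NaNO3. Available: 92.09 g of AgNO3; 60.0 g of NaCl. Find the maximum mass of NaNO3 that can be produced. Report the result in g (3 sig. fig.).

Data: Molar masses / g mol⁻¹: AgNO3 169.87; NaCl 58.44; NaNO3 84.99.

n(AgNO3) = 92.09 / 169.87 = 0.5421 mol
n(NaCl) = 60.00 / 58.44 = 1.027 mol
n/ν for AgNO3 = 0.5421/1 = 0.5421
n/ν for NaCl = 1.027/1 = 1.027
Smallest n/ν is AgNO3 → limiting reagent.
n(NaNO3) = (1/1) × 0.5421 = 0.5421 mol
mass = 0.5421 × 84.99 = 46.07 g

46.1 g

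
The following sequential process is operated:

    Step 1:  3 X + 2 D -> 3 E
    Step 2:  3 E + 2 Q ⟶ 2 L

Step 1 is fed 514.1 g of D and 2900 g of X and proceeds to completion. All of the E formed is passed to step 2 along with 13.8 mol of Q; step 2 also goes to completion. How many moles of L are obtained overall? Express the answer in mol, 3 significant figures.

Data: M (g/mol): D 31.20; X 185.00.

10.5 mol

Step 1:
n(D) = 514.1 / 31.20 = 16.48 mol
n(X) = 2900 / 185.00 = 15.68 mol
n/ν for D = 16.48/2 = 8.240
n/ν for X = 15.68/3 = 5.227
Smallest n/ν is X → limiting reagent.
n(E) produced = (3/3) × 15.68 = 15.68 mol
Step 2:
n(E) available = 15.68 mol
n(Q) = 13.80 mol
n/ν for E = 15.68/3 = 5.227
n/ν for Q = 13.80/2 = 6.900
Smallest n/ν is E → limiting reagent.
n(L) = (2/3) × 15.68 = 10.45 mol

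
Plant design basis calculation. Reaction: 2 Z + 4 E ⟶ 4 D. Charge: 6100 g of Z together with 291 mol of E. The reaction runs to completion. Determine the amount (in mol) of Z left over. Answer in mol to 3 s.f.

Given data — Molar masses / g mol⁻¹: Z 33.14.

n(Z) = 6100 / 33.14 = 184.1 mol
n(E) = 291.0 mol
n/ν → Z: 92.05, E: 72.75; E is limiting.
Z consumed = (2/4) × 291.0 = 145.5 mol
Z remaining = 184.1 − 145.5 = 38.60 mol

38.6 mol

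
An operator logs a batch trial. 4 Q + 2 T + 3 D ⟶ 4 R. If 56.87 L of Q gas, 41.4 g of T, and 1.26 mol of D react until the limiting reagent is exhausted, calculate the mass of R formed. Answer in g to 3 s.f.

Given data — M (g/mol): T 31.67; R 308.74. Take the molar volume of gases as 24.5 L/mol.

519 g

n(Q) = 56.87 / 24.5 = 2.321 mol
n(T) = 41.40 / 31.67 = 1.307 mol
n(D) = 1.260 mol
n/ν for Q = 2.321/4 = 0.5803
n/ν for T = 1.307/2 = 0.6535
n/ν for D = 1.260/3 = 0.4200
Smallest n/ν is D → limiting reagent.
n(R) = (4/3) × 1.260 = 1.680 mol
mass = 1.680 × 308.74 = 518.7 g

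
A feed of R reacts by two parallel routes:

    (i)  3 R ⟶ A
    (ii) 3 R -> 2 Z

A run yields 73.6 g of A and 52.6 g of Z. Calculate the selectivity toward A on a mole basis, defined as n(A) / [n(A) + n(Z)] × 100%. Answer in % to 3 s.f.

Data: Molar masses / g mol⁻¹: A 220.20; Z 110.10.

n(A) = 73.6 / 220.20 = 0.3342 mol
n(Z) = 52.6 / 110.10 = 0.4777 mol
selectivity = 0.3342/(0.3342+0.4777) × 100 = 41.16 %

41.2 %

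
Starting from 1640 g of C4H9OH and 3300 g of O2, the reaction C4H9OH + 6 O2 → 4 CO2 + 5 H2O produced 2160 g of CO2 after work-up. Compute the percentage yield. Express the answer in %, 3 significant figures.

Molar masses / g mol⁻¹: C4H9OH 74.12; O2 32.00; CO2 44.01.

n(C4H9OH) = 1640 / 74.12 = 22.13 mol
n(O2) = 3300 / 32.00 = 103.1 mol
n/ν for C4H9OH = 22.13/1 = 22.13
n/ν for O2 = 103.1/6 = 17.18
Smallest n/ν is O2 → limiting reagent.
theoretical n(CO2) = (4/6) × 103.1 = 68.73 mol → 3025 g
% yield = 2160 / 3025 × 100 = 71.40 %

71.4 %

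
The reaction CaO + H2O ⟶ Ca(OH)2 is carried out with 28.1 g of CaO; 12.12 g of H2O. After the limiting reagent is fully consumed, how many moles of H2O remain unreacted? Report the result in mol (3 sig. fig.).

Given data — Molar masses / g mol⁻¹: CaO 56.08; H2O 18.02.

0.172 mol

n(CaO) = 28.10 / 56.08 = 0.5011 mol
n(H2O) = 12.12 / 18.02 = 0.6726 mol
n/ν for CaO = 0.5011/1 = 0.5011
n/ν for H2O = 0.6726/1 = 0.6726
Smallest n/ν is CaO → limiting reagent.
H2O consumed = (1/1) × 0.5011 = 0.5011 mol
H2O remaining = 0.6726 − 0.5011 = 0.1715 mol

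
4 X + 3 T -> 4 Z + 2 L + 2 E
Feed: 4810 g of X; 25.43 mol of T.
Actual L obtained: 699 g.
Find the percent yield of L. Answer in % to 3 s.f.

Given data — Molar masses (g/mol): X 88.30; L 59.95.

n(X) = 4810 / 88.30 = 54.47 mol
n(T) = 25.43 mol
n/ν for X = 54.47/4 = 13.62
n/ν for T = 25.43/3 = 8.477
Smallest n/ν is T → limiting reagent.
theoretical n(L) = (2/3) × 25.43 = 16.95 mol → 1016 g
% yield = 699 / 1016 × 100 = 68.80 %

68.8 %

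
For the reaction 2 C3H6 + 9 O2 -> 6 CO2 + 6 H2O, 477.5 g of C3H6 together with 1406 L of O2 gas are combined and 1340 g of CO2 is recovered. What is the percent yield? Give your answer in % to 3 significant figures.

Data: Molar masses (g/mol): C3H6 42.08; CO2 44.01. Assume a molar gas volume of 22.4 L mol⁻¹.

n(C3H6) = 477.5 / 42.08 = 11.35 mol
n(O2) = 1406 / 22.4 = 62.77 mol
n/ν for C3H6 = 11.35/2 = 5.675
n/ν for O2 = 62.77/9 = 6.974
Smallest n/ν is C3H6 → limiting reagent.
theoretical n(CO2) = (6/2) × 11.35 = 34.05 mol → 1499 g
% yield = 1340 / 1499 × 100 = 89.39 %

89.4 %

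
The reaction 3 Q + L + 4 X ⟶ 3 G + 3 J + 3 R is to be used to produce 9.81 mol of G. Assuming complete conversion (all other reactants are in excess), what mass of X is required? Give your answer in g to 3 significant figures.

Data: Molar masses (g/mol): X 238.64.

3120 g

n(G) = 9.810 mol
n(X) = (4/3) × 9.810 = 13.08 mol
mass = 13.08 × 238.64 = 3121 g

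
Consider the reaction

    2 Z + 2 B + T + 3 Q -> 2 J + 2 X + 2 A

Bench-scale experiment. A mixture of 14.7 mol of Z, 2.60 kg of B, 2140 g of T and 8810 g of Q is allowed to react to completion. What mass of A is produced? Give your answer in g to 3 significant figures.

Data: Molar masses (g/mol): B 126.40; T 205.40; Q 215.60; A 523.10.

7690 g

n(Z) = 14.70 mol
n(B) = 2.600×1000 / 126.40 = 20.57 mol
n(T) = 2140 / 205.40 = 10.42 mol
n(Q) = 8810 / 215.60 = 40.86 mol
n/ν for Z = 14.70/2 = 7.350
n/ν for B = 20.57/2 = 10.29
n/ν for T = 10.42/1 = 10.42
n/ν for Q = 40.86/3 = 13.62
Smallest n/ν is Z → limiting reagent.
n(A) = (2/2) × 14.70 = 14.70 mol
mass = 14.70 × 523.10 = 7690 g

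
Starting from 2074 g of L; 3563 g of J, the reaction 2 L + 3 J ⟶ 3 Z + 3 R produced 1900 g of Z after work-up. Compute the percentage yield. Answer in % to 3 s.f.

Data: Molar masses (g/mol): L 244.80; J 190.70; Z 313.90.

n(L) = 2074 / 244.80 = 8.472 mol
n(J) = 3563 / 190.70 = 18.68 mol
n/ν for L = 8.472/2 = 4.236
n/ν for J = 18.68/3 = 6.227
Smallest n/ν is L → limiting reagent.
theoretical n(Z) = (3/2) × 8.472 = 12.71 mol → 3990 g
% yield = 1900 / 3990 × 100 = 47.62 %

47.6 %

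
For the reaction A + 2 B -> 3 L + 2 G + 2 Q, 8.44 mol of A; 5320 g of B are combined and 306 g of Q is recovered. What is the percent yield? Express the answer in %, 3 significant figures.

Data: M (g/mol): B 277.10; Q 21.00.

86.3 %

n(A) = 8.440 mol
n(B) = 5320 / 277.10 = 19.20 mol
n/ν for A = 8.440/1 = 8.440
n/ν for B = 19.20/2 = 9.600
Smallest n/ν is A → limiting reagent.
theoretical n(Q) = (2/1) × 8.440 = 16.88 mol → 354.5 g
% yield = 306 / 354.5 × 100 = 86.32 %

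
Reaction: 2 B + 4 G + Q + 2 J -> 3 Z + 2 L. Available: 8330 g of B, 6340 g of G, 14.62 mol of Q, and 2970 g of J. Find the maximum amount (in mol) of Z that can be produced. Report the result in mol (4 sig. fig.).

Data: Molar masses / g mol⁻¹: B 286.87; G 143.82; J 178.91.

n(B) = 8330 / 286.87 = 29.04 mol
n(G) = 6340 / 143.82 = 44.08 mol
n(Q) = 14.62 mol
n(J) = 2970 / 178.91 = 16.60 mol
n/ν for B = 29.04/2 = 14.52
n/ν for G = 44.08/4 = 11.02
n/ν for Q = 14.62/1 = 14.62
n/ν for J = 16.60/2 = 8.300
Smallest n/ν is J → limiting reagent.
n(Z) = (3/2) × 16.60 = 24.90 mol

24.90 mol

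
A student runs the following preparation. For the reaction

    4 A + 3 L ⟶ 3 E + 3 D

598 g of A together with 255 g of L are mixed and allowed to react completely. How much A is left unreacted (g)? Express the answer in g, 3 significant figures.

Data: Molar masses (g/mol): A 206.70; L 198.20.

n(A) = 598.0 / 206.70 = 2.893 mol
n(L) = 255.0 / 198.20 = 1.287 mol
n/ν for A = 2.893/4 = 0.7233
n/ν for L = 1.287/3 = 0.4290
Smallest n/ν is L → limiting reagent.
A consumed = (4/3) × 1.287 = 1.716 mol
A remaining = 2.893 − 1.716 = 1.177 mol
mass = 1.177 × 206.70 = 243.3 g

243 g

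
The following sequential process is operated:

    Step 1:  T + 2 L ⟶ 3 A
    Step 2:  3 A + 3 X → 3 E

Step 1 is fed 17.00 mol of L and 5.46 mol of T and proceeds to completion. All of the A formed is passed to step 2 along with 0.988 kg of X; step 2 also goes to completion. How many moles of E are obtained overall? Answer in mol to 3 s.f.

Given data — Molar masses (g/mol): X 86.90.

11.4 mol

Step 1:
n(L) = 17.00 mol
n(T) = 5.460 mol
n/ν for L = 17.00/2 = 8.500
n/ν for T = 5.460/1 = 5.460
Smallest n/ν is T → limiting reagent.
n(A) produced = (3/1) × 5.460 = 16.38 mol
Step 2:
n(A) available = 16.38 mol
n(X) = 0.9880×1000 / 86.90 = 11.37 mol
n/ν for A = 16.38/3 = 5.460
n/ν for X = 11.37/3 = 3.790
Smallest n/ν is X → limiting reagent.
n(E) = (3/3) × 11.37 = 11.37 mol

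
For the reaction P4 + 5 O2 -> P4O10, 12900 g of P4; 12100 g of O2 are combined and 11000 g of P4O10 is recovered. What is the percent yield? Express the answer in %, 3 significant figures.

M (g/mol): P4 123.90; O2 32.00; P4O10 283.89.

n(P4) = 12900 / 123.90 = 104.1 mol
n(O2) = 12100 / 32.00 = 378.1 mol
n/ν → P4: 104.1, O2: 75.62; O2 is limiting.
theoretical n(P4O10) = (1/5) × 378.1 = 75.62 mol → 21470 g
% yield = 11000 / 21470 × 100 = 51.23 %

51.2 %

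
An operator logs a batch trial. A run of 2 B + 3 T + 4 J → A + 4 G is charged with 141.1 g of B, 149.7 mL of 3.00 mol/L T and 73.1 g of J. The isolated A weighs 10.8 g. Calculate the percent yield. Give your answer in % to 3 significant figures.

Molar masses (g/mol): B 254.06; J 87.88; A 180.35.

n(B) = 141.1 / 254.06 = 0.5554 mol
n(T) = 3.00 × 149.7/1000 = 0.4491 mol
n(J) = 73.10 / 87.88 = 0.8318 mol
n/ν → B: 0.2777, T: 0.1497, J: 0.2080; T is limiting.
theoretical n(A) = (1/3) × 0.4491 = 0.1497 mol → 27.00 g
% yield = 10.8 / 27.00 × 100 = 40.00 %

40.0 %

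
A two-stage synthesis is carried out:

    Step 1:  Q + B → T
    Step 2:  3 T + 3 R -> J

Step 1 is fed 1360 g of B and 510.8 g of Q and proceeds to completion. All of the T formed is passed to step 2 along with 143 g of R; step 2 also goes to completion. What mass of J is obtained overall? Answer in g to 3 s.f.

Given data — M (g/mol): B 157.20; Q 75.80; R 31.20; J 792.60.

Step 1:
n(B) = 1360 / 157.20 = 8.651 mol
n(Q) = 510.8 / 75.80 = 6.739 mol
n/ν → B: 8.651, Q: 6.739; Q is limiting.
n(T) produced = (1/1) × 6.739 = 6.739 mol
Step 2:
n(T) available = 6.739 mol
n(R) = 143.0 / 31.20 = 4.583 mol
n/ν → T: 2.246, R: 1.528; R is limiting.
n(J) = (1/3) × 4.583 = 1.528 mol
mass = 1.528 × 792.60 = 1211 g

1210 g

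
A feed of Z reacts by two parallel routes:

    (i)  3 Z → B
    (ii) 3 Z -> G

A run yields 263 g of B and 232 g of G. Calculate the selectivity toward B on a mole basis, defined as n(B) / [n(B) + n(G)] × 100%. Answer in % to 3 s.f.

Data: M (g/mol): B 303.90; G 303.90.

n(B) = 263 / 303.90 = 0.8654 mol
n(G) = 232 / 303.90 = 0.7634 mol
selectivity = 0.8654/(0.8654+0.7634) × 100 = 53.13 %

53.1 %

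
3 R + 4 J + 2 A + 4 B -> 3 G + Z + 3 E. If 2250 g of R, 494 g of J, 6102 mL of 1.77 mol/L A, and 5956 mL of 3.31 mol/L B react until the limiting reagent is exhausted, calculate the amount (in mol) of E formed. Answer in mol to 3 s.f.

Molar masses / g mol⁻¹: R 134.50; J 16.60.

n(R) = 2250 / 134.50 = 16.73 mol
n(J) = 494.0 / 16.60 = 29.76 mol
n(A) = 1.77 × 6102/1000 = 10.80 mol
n(B) = 3.31 × 5956/1000 = 19.71 mol
n/ν for R = 16.73/3 = 5.577
n/ν for J = 29.76/4 = 7.440
n/ν for A = 10.80/2 = 5.400
n/ν for B = 19.71/4 = 4.928
Smallest n/ν is B → limiting reagent.
n(E) = (3/4) × 19.71 = 14.78 mol

14.8 mol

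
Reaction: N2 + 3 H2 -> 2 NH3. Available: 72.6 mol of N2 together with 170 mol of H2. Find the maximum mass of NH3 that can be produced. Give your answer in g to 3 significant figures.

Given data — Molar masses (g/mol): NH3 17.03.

1930 g

n(N2) = 72.60 mol
n(H2) = 170.0 mol
n/ν → N2: 72.60, H2: 56.67; H2 is limiting.
n(NH3) = (2/3) × 170.0 = 113.3 mol
mass = 113.3 × 17.03 = 1929 g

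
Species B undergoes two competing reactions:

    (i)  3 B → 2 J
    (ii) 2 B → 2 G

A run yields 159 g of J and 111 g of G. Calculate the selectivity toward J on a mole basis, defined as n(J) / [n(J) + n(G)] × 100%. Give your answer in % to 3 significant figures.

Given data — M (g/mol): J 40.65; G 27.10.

n(J) = 159 / 40.65 = 3.911 mol
n(G) = 111 / 27.10 = 4.096 mol
selectivity = 3.911/(3.911+4.096) × 100 = 48.84 %

48.8 %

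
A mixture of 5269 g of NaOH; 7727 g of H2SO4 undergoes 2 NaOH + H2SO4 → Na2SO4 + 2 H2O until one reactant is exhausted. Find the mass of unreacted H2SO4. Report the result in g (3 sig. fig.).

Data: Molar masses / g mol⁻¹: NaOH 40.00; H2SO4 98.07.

1270 g

n(NaOH) = 5269 / 40.00 = 131.7 mol
n(H2SO4) = 7727 / 98.07 = 78.79 mol
n/ν → NaOH: 65.85, H2SO4: 78.79; NaOH is limiting.
H2SO4 consumed = (1/2) × 131.7 = 65.85 mol
H2SO4 remaining = 78.79 − 65.85 = 12.94 mol
mass = 12.94 × 98.07 = 1269 g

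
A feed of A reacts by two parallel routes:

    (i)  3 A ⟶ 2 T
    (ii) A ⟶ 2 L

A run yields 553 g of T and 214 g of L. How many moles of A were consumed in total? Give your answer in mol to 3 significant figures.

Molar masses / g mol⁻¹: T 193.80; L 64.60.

n(T) = 553 / 193.80 = 2.853 mol
n(L) = 214 / 64.60 = 3.313 mol
n(A) via (i) = (3/2)×2.853 = 4.280 mol
n(A) via (ii) = (1/2)×3.313 = 1.657 mol
total n(A) = 4.280 + 1.657 = 5.937 mol

5.94 mol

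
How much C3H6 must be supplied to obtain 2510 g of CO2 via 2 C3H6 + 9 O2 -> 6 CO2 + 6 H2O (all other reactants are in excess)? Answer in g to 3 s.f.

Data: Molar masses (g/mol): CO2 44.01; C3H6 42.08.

n(CO2) = 2510 / 44.01 = 57.03 mol
n(C3H6) = (2/6) × 57.03 = 19.01 mol
mass = 19.01 × 42.08 = 799.9 g

800 g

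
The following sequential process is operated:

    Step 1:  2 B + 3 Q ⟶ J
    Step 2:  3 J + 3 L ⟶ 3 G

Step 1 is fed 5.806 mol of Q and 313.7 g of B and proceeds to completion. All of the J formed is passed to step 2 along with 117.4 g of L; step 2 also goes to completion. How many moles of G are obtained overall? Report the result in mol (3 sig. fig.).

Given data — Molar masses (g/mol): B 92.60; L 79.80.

1.47 mol

Step 1:
n(Q) = 5.806 mol
n(B) = 313.7 / 92.60 = 3.388 mol
n/ν for Q = 5.806/3 = 1.935
n/ν for B = 3.388/2 = 1.694
Smallest n/ν is B → limiting reagent.
n(J) produced = (1/2) × 3.388 = 1.694 mol
Step 2:
n(J) available = 1.694 mol
n(L) = 117.4 / 79.80 = 1.471 mol
n/ν for J = 1.694/3 = 0.5647
n/ν for L = 1.471/3 = 0.4903
Smallest n/ν is L → limiting reagent.
n(G) = (3/3) × 1.471 = 1.471 mol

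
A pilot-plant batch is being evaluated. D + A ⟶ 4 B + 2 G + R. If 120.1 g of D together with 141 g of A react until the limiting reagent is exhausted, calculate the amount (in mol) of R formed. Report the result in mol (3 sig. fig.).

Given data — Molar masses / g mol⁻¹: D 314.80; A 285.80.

n(D) = 120.1 / 314.80 = 0.3815 mol
n(A) = 141.0 / 285.80 = 0.4934 mol
n/ν → D: 0.3815, A: 0.4934; D is limiting.
n(R) = (1/1) × 0.3815 = 0.3815 mol

0.382 mol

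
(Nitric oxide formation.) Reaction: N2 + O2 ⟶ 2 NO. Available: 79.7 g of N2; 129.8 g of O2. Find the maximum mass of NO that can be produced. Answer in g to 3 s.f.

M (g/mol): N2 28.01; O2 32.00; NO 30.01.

n(N2) = 79.70 / 28.01 = 2.845 mol
n(O2) = 129.8 / 32.00 = 4.056 mol
n/ν → N2: 2.845, O2: 4.056; N2 is limiting.
n(NO) = (2/1) × 2.845 = 5.690 mol
mass = 5.690 × 30.01 = 170.8 g

171 g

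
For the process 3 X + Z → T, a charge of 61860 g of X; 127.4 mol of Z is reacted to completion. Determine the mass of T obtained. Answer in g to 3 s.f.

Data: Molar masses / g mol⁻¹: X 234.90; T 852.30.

n(X) = 61860 / 234.90 = 263.3 mol
n(Z) = 127.4 mol
n/ν for X = 263.3/3 = 87.77
n/ν for Z = 127.4/1 = 127.4
Smallest n/ν is X → limiting reagent.
n(T) = (1/3) × 263.3 = 87.77 mol
mass = 87.77 × 852.30 = 74810 g

74800 g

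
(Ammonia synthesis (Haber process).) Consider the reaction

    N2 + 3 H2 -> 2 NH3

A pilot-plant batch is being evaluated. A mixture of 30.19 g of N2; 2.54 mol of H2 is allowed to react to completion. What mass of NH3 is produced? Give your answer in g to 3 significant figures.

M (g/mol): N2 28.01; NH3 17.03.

n(N2) = 30.19 / 28.01 = 1.078 mol
n(H2) = 2.540 mol
n/ν for N2 = 1.078/1 = 1.078
n/ν for H2 = 2.540/3 = 0.8467
Smallest n/ν is H2 → limiting reagent.
n(NH3) = (2/3) × 2.540 = 1.693 mol
mass = 1.693 × 17.03 = 28.83 g

28.8 g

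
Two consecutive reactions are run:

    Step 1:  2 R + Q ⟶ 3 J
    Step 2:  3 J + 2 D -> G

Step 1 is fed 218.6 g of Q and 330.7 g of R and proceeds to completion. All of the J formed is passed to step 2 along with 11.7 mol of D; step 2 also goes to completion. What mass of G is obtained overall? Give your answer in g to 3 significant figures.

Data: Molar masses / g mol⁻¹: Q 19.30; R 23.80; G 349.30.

Step 1:
n(Q) = 218.6 / 19.30 = 11.33 mol
n(R) = 330.7 / 23.80 = 13.89 mol
n/ν for Q = 11.33/1 = 11.33
n/ν for R = 13.89/2 = 6.945
Smallest n/ν is R → limiting reagent.
n(J) produced = (3/2) × 13.89 = 20.84 mol
Step 2:
n(J) available = 20.84 mol
n(D) = 11.70 mol
n/ν for J = 20.84/3 = 6.947
n/ν for D = 11.70/2 = 5.850
Smallest n/ν is D → limiting reagent.
n(G) = (1/2) × 11.70 = 5.850 mol
mass = 5.850 × 349.30 = 2043 g

2040 g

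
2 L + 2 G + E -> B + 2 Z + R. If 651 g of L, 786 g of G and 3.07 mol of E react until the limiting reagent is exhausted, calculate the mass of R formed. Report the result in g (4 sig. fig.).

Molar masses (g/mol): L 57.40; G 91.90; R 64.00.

196.5 g

n(L) = 651.0 / 57.40 = 11.34 mol
n(G) = 786.0 / 91.90 = 8.553 mol
n(E) = 3.070 mol
n/ν → L: 5.670, G: 4.277, E: 3.070; E is limiting.
n(R) = (1/1) × 3.070 = 3.070 mol
mass = 3.070 × 64.00 = 196.5 g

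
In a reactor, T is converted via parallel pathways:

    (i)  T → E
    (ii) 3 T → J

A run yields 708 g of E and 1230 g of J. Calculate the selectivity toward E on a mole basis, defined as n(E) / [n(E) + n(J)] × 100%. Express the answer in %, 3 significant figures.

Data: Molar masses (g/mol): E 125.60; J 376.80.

63.3 %

n(E) = 708 / 125.60 = 5.637 mol
n(J) = 1230 / 376.80 = 3.264 mol
selectivity = 5.637/(5.637+3.264) × 100 = 63.33 %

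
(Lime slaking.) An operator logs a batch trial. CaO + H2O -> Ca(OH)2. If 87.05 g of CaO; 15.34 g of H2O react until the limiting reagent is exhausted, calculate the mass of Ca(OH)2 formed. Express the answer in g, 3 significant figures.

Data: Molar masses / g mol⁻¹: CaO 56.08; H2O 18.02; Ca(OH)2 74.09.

n(CaO) = 87.05 / 56.08 = 1.552 mol
n(H2O) = 15.34 / 18.02 = 0.8513 mol
n/ν for CaO = 1.552/1 = 1.552
n/ν for H2O = 0.8513/1 = 0.8513
Smallest n/ν is H2O → limiting reagent.
n(Ca(OH)2) = (1/1) × 0.8513 = 0.8513 mol
mass = 0.8513 × 74.09 = 63.07 g

63.1 g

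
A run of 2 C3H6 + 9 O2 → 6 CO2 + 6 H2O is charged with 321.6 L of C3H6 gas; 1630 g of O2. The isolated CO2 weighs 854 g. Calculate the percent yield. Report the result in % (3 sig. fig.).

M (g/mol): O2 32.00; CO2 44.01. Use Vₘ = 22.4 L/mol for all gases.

57.1 %

n(C3H6) = 321.6 / 22.4 = 14.36 mol
n(O2) = 1630 / 32.00 = 50.94 mol
n/ν for C3H6 = 14.36/2 = 7.180
n/ν for O2 = 50.94/9 = 5.660
Smallest n/ν is O2 → limiting reagent.
theoretical n(CO2) = (6/9) × 50.94 = 33.96 mol → 1495 g
% yield = 854 / 1495 × 100 = 57.12 %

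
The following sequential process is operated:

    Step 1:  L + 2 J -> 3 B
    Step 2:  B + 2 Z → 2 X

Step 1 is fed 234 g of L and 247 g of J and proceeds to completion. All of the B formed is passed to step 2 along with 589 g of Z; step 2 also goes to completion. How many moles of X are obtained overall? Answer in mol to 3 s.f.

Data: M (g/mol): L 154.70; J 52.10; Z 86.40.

6.82 mol

Step 1:
n(L) = 234.0 / 154.70 = 1.513 mol
n(J) = 247.0 / 52.10 = 4.741 mol
n/ν for L = 1.513/1 = 1.513
n/ν for J = 4.741/2 = 2.371
Smallest n/ν is L → limiting reagent.
n(B) produced = (3/1) × 1.513 = 4.539 mol
Step 2:
n(B) available = 4.539 mol
n(Z) = 589.0 / 86.40 = 6.817 mol
n/ν for B = 4.539/1 = 4.539
n/ν for Z = 6.817/2 = 3.409
Smallest n/ν is Z → limiting reagent.
n(X) = (2/2) × 6.817 = 6.817 mol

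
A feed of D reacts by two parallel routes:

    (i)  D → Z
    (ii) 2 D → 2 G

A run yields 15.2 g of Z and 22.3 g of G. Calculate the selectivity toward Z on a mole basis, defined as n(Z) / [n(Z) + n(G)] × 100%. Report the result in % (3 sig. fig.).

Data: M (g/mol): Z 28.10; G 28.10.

n(Z) = 15.2 / 28.10 = 0.5409 mol
n(G) = 22.3 / 28.10 = 0.7936 mol
selectivity = 0.5409/(0.5409+0.7936) × 100 = 40.53 %

40.5 %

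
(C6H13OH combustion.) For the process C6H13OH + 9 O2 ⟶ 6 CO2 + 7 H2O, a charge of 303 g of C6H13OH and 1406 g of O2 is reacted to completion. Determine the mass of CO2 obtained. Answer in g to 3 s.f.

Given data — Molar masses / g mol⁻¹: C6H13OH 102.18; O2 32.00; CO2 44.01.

783 g

n(C6H13OH) = 303.0 / 102.18 = 2.965 mol
n(O2) = 1406 / 32.00 = 43.94 mol
n/ν for C6H13OH = 2.965/1 = 2.965
n/ν for O2 = 43.94/9 = 4.882
Smallest n/ν is C6H13OH → limiting reagent.
n(CO2) = (6/1) × 2.965 = 17.79 mol
mass = 17.79 × 44.01 = 782.9 g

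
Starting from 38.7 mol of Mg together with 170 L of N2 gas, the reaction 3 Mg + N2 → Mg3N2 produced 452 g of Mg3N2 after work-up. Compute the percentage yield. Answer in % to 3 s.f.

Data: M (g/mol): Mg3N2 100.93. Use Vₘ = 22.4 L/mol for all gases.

n(Mg) = 38.70 mol
n(N2) = 170.0 / 22.4 = 7.589 mol
n/ν for Mg = 38.70/3 = 12.90
n/ν for N2 = 7.589/1 = 7.589
Smallest n/ν is N2 → limiting reagent.
theoretical n(Mg3N2) = (1/1) × 7.589 = 7.589 mol → 766.0 g
% yield = 452 / 766.0 × 100 = 59.01 %

59.0 %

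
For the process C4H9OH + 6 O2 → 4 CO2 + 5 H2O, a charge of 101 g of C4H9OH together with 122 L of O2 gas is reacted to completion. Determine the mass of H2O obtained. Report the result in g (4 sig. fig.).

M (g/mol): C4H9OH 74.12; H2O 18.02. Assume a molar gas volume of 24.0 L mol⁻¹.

n(C4H9OH) = 101.0 / 74.12 = 1.363 mol
n(O2) = 122.0 / 24.0 = 5.083 mol
n/ν → C4H9OH: 1.363, O2: 0.8472; O2 is limiting.
n(H2O) = (5/6) × 5.083 = 4.236 mol
mass = 4.236 × 18.02 = 76.33 g

76.33 g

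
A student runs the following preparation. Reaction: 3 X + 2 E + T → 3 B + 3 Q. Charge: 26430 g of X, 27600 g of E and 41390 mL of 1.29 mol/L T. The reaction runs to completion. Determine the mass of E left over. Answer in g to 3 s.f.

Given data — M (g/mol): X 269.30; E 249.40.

11300 g

n(X) = 26430 / 269.30 = 98.14 mol
n(E) = 27600 / 249.40 = 110.7 mol
n(T) = 1.29 × 41390/1000 = 53.39 mol
n/ν for X = 98.14/3 = 32.71
n/ν for E = 110.7/2 = 55.35
n/ν for T = 53.39/1 = 53.39
Smallest n/ν is X → limiting reagent.
E consumed = (2/3) × 98.14 = 65.43 mol
E remaining = 110.7 − 65.43 = 45.27 mol
mass = 45.27 × 249.40 = 11290 g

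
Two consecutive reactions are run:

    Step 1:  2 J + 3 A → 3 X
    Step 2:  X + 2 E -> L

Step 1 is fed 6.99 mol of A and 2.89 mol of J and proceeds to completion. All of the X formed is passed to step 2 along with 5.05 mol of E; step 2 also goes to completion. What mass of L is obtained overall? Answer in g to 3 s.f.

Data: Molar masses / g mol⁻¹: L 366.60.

Step 1:
n(A) = 6.990 mol
n(J) = 2.890 mol
n/ν for A = 6.990/3 = 2.330
n/ν for J = 2.890/2 = 1.445
Smallest n/ν is J → limiting reagent.
n(X) produced = (3/2) × 2.890 = 4.335 mol
Step 2:
n(X) available = 4.335 mol
n(E) = 5.050 mol
n/ν for X = 4.335/1 = 4.335
n/ν for E = 5.050/2 = 2.525
Smallest n/ν is E → limiting reagent.
n(L) = (1/2) × 5.050 = 2.525 mol
mass = 2.525 × 366.60 = 925.7 g

926 g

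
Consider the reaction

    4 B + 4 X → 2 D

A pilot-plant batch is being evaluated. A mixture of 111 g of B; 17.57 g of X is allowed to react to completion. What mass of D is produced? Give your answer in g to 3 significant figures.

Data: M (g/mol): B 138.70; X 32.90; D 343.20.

91.6 g

n(B) = 111.0 / 138.70 = 0.8003 mol
n(X) = 17.57 / 32.90 = 0.5340 mol
n/ν for B = 0.8003/4 = 0.2001
n/ν for X = 0.5340/4 = 0.1335
Smallest n/ν is X → limiting reagent.
n(D) = (2/4) × 0.5340 = 0.2670 mol
mass = 0.2670 × 343.20 = 91.63 g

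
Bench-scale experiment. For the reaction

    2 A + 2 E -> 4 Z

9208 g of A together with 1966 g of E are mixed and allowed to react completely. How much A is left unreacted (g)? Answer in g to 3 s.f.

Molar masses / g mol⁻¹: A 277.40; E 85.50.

2830 g

n(A) = 9208 / 277.40 = 33.19 mol
n(E) = 1966 / 85.50 = 22.99 mol
n/ν for A = 33.19/2 = 16.60
n/ν for E = 22.99/2 = 11.50
Smallest n/ν is E → limiting reagent.
A consumed = (2/2) × 22.99 = 22.99 mol
A remaining = 33.19 − 22.99 = 10.20 mol
mass = 10.20 × 277.40 = 2829 g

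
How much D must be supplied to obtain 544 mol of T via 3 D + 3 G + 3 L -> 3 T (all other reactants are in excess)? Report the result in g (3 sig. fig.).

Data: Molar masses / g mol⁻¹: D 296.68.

n(T) = 544.0 mol
n(D) = (3/3) × 544.0 = 544.0 mol
mass = 544.0 × 296.68 = 161400 g

161000 g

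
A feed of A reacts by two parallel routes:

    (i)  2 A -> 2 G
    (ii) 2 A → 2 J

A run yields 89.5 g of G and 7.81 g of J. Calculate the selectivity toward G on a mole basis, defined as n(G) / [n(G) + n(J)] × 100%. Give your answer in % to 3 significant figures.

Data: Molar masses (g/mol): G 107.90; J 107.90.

92.0 %

n(G) = 89.5 / 107.90 = 0.8295 mol
n(J) = 7.81 / 107.90 = 0.07238 mol
selectivity = 0.8295/(0.8295+0.07238) × 100 = 91.97 %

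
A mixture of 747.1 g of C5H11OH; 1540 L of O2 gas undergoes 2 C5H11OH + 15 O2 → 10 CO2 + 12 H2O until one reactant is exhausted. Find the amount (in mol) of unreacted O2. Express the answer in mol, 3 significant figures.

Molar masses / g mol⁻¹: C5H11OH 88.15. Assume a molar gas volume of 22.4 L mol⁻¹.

n(C5H11OH) = 747.1 / 88.15 = 8.475 mol
n(O2) = 1540 / 22.4 = 68.75 mol
n/ν for C5H11OH = 8.475/2 = 4.238
n/ν for O2 = 68.75/15 = 4.583
Smallest n/ν is C5H11OH → limiting reagent.
O2 consumed = (15/2) × 8.475 = 63.56 mol
O2 remaining = 68.75 − 63.56 = 5.190 mol

5.19 mol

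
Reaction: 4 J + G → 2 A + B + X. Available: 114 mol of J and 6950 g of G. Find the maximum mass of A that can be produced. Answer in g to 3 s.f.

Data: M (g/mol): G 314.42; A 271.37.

12000 g

n(J) = 114.0 mol
n(G) = 6950 / 314.42 = 22.10 mol
n/ν → J: 28.50, G: 22.10; G is limiting.
n(A) = (2/1) × 22.10 = 44.20 mol
mass = 44.20 × 271.37 = 11990 g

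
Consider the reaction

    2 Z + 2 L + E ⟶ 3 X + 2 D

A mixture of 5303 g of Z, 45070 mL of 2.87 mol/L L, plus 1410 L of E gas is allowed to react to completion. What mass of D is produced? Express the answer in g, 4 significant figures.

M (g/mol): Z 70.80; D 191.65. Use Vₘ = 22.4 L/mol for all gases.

n(Z) = 5303 / 70.80 = 74.90 mol
n(L) = 2.87 × 45070/1000 = 129.4 mol
n(E) = 1410 / 22.4 = 62.95 mol
n/ν for Z = 74.90/2 = 37.45
n/ν for L = 129.4/2 = 64.70
n/ν for E = 62.95/1 = 62.95
Smallest n/ν is Z → limiting reagent.
n(D) = (2/2) × 74.90 = 74.90 mol
mass = 74.90 × 191.65 = 14350 g

14350 g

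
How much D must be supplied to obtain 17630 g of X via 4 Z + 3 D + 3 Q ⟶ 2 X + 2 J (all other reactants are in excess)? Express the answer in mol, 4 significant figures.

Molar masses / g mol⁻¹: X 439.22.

60.21 mol

n(X) = 17630 / 439.22 = 40.14 mol
n(D) = (3/2) × 40.14 = 60.21 mol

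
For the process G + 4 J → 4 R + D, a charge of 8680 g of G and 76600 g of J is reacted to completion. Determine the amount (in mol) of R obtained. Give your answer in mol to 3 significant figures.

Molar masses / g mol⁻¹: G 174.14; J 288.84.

199 mol

n(G) = 8680 / 174.14 = 49.84 mol
n(J) = 76600 / 288.84 = 265.2 mol
n/ν → G: 49.84, J: 66.30; G is limiting.
n(R) = (4/1) × 49.84 = 199.4 mol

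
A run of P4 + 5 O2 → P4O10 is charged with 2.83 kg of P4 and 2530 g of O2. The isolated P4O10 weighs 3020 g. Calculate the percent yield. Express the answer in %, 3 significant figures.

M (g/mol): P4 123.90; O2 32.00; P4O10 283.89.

n(P4) = 2.830×1000 / 123.90 = 22.84 mol
n(O2) = 2530 / 32.00 = 79.06 mol
n/ν for P4 = 22.84/1 = 22.84
n/ν for O2 = 79.06/5 = 15.81
Smallest n/ν is O2 → limiting reagent.
theoretical n(P4O10) = (1/5) × 79.06 = 15.81 mol → 4488 g
% yield = 3020 / 4488 × 100 = 67.29 %

67.3 %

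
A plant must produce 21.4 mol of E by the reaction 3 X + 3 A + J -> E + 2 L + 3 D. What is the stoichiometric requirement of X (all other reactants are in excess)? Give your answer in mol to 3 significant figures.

64.2 mol

n(E) = 21.40 mol
n(X) = (3/1) × 21.40 = 64.20 mol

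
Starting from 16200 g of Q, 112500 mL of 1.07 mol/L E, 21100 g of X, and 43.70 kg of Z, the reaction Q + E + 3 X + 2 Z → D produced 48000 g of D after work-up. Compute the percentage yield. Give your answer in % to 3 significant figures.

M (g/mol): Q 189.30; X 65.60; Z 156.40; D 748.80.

74.9 %

n(Q) = 16200 / 189.30 = 85.58 mol
n(E) = 1.07 × 112500/1000 = 120.4 mol
n(X) = 21100 / 65.60 = 321.6 mol
n(Z) = 43.70×1000 / 156.40 = 279.4 mol
n/ν for Q = 85.58/1 = 85.58
n/ν for E = 120.4/1 = 120.4
n/ν for X = 321.6/3 = 107.2
n/ν for Z = 279.4/2 = 139.7
Smallest n/ν is Q → limiting reagent.
theoretical n(D) = (1/1) × 85.58 = 85.58 mol → 64080 g
% yield = 48000 / 64080 × 100 = 74.91 %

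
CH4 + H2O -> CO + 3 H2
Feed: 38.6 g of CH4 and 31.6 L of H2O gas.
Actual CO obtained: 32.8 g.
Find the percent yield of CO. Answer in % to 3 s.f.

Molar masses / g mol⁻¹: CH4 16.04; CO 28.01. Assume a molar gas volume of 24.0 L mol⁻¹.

88.9 %

n(CH4) = 38.60 / 16.04 = 2.406 mol
n(H2O) = 31.60 / 24.0 = 1.317 mol
n/ν for CH4 = 2.406/1 = 2.406
n/ν for H2O = 1.317/1 = 1.317
Smallest n/ν is H2O → limiting reagent.
theoretical n(CO) = (1/1) × 1.317 = 1.317 mol → 36.89 g
% yield = 32.8 / 36.89 × 100 = 88.91 %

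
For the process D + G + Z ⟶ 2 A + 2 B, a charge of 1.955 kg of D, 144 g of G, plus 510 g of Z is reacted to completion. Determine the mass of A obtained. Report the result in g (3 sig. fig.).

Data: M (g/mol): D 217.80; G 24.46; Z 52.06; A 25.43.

299 g

n(D) = 1.955×1000 / 217.80 = 8.976 mol
n(G) = 144.0 / 24.46 = 5.887 mol
n(Z) = 510.0 / 52.06 = 9.796 mol
n/ν for D = 8.976/1 = 8.976
n/ν for G = 5.887/1 = 5.887
n/ν for Z = 9.796/1 = 9.796
Smallest n/ν is G → limiting reagent.
n(A) = (2/1) × 5.887 = 11.77 mol
mass = 11.77 × 25.43 = 299.3 g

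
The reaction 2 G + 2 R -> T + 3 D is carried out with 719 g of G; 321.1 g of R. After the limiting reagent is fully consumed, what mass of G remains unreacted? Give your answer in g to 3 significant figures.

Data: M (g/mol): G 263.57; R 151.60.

n(G) = 719.0 / 263.57 = 2.728 mol
n(R) = 321.1 / 151.60 = 2.118 mol
n/ν → G: 1.364, R: 1.059; R is limiting.
G consumed = (2/2) × 2.118 = 2.118 mol
G remaining = 2.728 − 2.118 = 0.6100 mol
mass = 0.6100 × 263.57 = 160.8 g

161 g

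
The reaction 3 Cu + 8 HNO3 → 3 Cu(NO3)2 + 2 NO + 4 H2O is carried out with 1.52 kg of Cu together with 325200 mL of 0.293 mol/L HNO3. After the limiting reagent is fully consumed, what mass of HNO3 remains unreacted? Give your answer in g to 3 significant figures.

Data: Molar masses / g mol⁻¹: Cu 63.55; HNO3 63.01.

1980 g

n(Cu) = 1.520×1000 / 63.55 = 23.92 mol
n(HNO3) = 0.293 × 325200/1000 = 95.28 mol
n/ν for Cu = 23.92/3 = 7.973
n/ν for HNO3 = 95.28/8 = 11.91
Smallest n/ν is Cu → limiting reagent.
HNO3 consumed = (8/3) × 23.92 = 63.79 mol
HNO3 remaining = 95.28 − 63.79 = 31.49 mol
mass = 31.49 × 63.01 = 1984 g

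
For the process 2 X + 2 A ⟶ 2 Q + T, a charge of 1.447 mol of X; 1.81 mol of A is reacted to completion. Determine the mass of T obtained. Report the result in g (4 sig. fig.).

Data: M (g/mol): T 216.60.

n(X) = 1.447 mol
n(A) = 1.810 mol
n/ν for X = 1.447/2 = 0.7235
n/ν for A = 1.810/2 = 0.9050
Smallest n/ν is X → limiting reagent.
n(T) = (1/2) × 1.447 = 0.7235 mol
mass = 0.7235 × 216.60 = 156.7 g

156.7 g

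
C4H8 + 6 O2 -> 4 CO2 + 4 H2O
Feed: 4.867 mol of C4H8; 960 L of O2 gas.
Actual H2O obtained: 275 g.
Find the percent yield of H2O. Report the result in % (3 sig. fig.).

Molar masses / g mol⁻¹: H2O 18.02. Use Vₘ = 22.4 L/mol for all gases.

n(C4H8) = 4.867 mol
n(O2) = 960.0 / 22.4 = 42.86 mol
n/ν for C4H8 = 4.867/1 = 4.867
n/ν for O2 = 42.86/6 = 7.143
Smallest n/ν is C4H8 → limiting reagent.
theoretical n(H2O) = (4/1) × 4.867 = 19.47 mol → 350.8 g
% yield = 275 / 350.8 × 100 = 78.39 %

78.4 %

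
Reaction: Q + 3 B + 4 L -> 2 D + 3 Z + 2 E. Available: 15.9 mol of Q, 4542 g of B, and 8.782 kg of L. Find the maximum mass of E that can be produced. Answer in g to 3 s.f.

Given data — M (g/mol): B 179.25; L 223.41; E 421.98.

n(Q) = 15.90 mol
n(B) = 4542 / 179.25 = 25.34 mol
n(L) = 8.782×1000 / 223.41 = 39.31 mol
n/ν for Q = 15.90/1 = 15.90
n/ν for B = 25.34/3 = 8.447
n/ν for L = 39.31/4 = 9.828
Smallest n/ν is B → limiting reagent.
n(E) = (2/3) × 25.34 = 16.89 mol
mass = 16.89 × 421.98 = 7127 g

7130 g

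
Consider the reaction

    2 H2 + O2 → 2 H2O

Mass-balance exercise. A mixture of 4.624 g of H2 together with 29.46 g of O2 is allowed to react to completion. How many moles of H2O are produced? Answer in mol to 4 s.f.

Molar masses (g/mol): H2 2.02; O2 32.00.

n(H2) = 4.624 / 2.02 = 2.289 mol
n(O2) = 29.46 / 32.00 = 0.9206 mol
n/ν → H2: 1.145, O2: 0.9206; O2 is limiting.
n(H2O) = (2/1) × 0.9206 = 1.841 mol

1.841 mol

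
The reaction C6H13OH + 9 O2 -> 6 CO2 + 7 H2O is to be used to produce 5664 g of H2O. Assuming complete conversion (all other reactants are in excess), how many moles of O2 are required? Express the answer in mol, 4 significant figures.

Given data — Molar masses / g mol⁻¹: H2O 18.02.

404.1 mol

n(H2O) = 5664 / 18.02 = 314.3 mol
n(O2) = (9/7) × 314.3 = 404.1 mol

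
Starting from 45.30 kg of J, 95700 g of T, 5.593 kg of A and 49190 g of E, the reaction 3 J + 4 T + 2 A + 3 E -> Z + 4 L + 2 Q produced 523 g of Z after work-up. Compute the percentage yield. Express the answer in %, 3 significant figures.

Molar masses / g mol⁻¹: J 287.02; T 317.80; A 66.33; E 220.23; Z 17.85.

69.5 %

n(J) = 45.30×1000 / 287.02 = 157.8 mol
n(T) = 95700 / 317.80 = 301.1 mol
n(A) = 5.593×1000 / 66.33 = 84.32 mol
n(E) = 49190 / 220.23 = 223.4 mol
n/ν for J = 157.8/3 = 52.60
n/ν for T = 301.1/4 = 75.28
n/ν for A = 84.32/2 = 42.16
n/ν for E = 223.4/3 = 74.47
Smallest n/ν is A → limiting reagent.
theoretical n(Z) = (1/2) × 84.32 = 42.16 mol → 752.6 g
% yield = 523 / 752.6 × 100 = 69.49 %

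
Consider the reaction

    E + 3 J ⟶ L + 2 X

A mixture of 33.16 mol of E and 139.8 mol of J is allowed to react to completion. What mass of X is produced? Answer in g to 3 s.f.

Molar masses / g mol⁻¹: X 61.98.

n(E) = 33.16 mol
n(J) = 139.8 mol
n/ν for E = 33.16/1 = 33.16
n/ν for J = 139.8/3 = 46.60
Smallest n/ν is E → limiting reagent.
n(X) = (2/1) × 33.16 = 66.32 mol
mass = 66.32 × 61.98 = 4111 g

4110 g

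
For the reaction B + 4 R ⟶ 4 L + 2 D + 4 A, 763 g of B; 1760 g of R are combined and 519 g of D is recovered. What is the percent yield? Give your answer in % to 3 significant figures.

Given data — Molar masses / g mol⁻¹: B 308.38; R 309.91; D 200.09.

n(B) = 763.0 / 308.38 = 2.474 mol
n(R) = 1760 / 309.91 = 5.679 mol
n/ν for B = 2.474/1 = 2.474
n/ν for R = 5.679/4 = 1.420
Smallest n/ν is R → limiting reagent.
theoretical n(D) = (2/4) × 5.679 = 2.840 mol → 568.3 g
% yield = 519 / 568.3 × 100 = 91.33 %

91.3 %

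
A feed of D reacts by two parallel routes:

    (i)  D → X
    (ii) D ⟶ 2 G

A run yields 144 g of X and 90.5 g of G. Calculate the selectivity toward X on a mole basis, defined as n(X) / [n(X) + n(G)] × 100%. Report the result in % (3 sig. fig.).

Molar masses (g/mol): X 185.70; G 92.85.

n(X) = 144 / 185.70 = 0.7754 mol
n(G) = 90.5 / 92.85 = 0.9747 mol
selectivity = 0.7754/(0.7754+0.9747) × 100 = 44.31 %

44.3 %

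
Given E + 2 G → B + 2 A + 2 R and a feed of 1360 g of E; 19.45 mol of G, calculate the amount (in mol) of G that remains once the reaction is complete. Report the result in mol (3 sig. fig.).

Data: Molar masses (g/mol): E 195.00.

5.50 mol

n(E) = 1360 / 195.00 = 6.974 mol
n(G) = 19.45 mol
n/ν → E: 6.974, G: 9.725; E is limiting.
G consumed = (2/1) × 6.974 = 13.95 mol
G remaining = 19.45 − 13.95 = 5.500 mol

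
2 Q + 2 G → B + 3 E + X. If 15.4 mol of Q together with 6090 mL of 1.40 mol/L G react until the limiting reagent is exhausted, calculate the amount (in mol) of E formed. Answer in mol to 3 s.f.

12.8 mol

n(Q) = 15.40 mol
n(G) = 1.40 × 6090/1000 = 8.526 mol
n/ν for Q = 15.40/2 = 7.700
n/ν for G = 8.526/2 = 4.263
Smallest n/ν is G → limiting reagent.
n(E) = (3/2) × 8.526 = 12.79 mol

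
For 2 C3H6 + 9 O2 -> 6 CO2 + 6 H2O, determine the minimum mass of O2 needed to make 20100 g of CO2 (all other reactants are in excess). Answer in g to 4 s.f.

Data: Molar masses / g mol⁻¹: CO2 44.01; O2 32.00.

21920 g

n(CO2) = 20100 / 44.01 = 456.7 mol
n(O2) = (9/6) × 456.7 = 685.1 mol
mass = 685.1 × 32.00 = 21920 g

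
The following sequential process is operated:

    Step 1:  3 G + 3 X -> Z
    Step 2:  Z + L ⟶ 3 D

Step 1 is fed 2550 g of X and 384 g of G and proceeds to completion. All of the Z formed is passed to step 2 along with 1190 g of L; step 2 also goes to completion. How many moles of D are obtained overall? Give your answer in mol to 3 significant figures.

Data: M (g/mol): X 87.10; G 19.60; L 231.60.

15.4 mol

Step 1:
n(X) = 2550 / 87.10 = 29.28 mol
n(G) = 384.0 / 19.60 = 19.59 mol
n/ν → X: 9.760, G: 6.530; G is limiting.
n(Z) produced = (1/3) × 19.59 = 6.530 mol
Step 2:
n(Z) available = 6.530 mol
n(L) = 1190 / 231.60 = 5.138 mol
n/ν → Z: 6.530, L: 5.138; L is limiting.
n(D) = (3/1) × 5.138 = 15.41 mol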